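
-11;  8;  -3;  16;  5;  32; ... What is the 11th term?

29

Positions 1, 3, 5, … form one subsequence and positions 2, 4, 6, … form another.
Stream A = -11, -3, 5: arithmetic, step +8.
Stream B = 8, 16, 32: powers 2^3, 2^4, 2^5, ….
Position 11 falls in stream A as its term 6, giving 29.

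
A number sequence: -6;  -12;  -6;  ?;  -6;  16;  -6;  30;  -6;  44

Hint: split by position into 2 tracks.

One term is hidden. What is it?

Positions 1, 3, 5, … form one subsequence and positions 2, 4, 6, … form another.
Track A: -6, -6, -6, -6, -6. Always -6.
Track B: -12, ?, 16, 30, 44. Linear: a_n = -26 + 14·n.
Track B's pattern makes the blank 2.

2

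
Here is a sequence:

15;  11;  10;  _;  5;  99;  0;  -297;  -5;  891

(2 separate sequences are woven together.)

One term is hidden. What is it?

-33

Odd-indexed and even-indexed terms follow separate rules.
Subsequence A is 15, 10, 5, 0, -5, which is arithmetic, step −5.
Subsequence B is 11, ?, 99, -297, 891, which is multiplying by -3 each time.
So the missing entry in subsequence B is -33.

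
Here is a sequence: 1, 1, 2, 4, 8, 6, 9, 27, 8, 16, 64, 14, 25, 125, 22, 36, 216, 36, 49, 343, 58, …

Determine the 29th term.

1000

Split by position mod 3: positions 1, 4, 7, … form one track, and each other residue class forms its own.
Track A: 1, 4, 9, 16, 25, 36, 49 — consecutive squares n² from n = 1.
Track B: 1, 8, 27, 64, 125, 216, 343 — the cubes 1³, 2³, 3³, ….
Track C: 2, 6, 8, 14, 22, 36, 58 — a Fibonacci-like recurrence a_n = a_{n-1} + a_{n-2}.
Position 29 falls in track B as its term 10, giving 1000.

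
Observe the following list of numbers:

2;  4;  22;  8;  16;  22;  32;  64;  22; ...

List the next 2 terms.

Positions follow the repeating pattern AAB; grouping by letter gives 2 tracks.
Track A = 2, 4, 8, 16, 32, 64: successive powers of 2.
Track B = 22, 22, 22: always 22.
Term 10 comes from track A (its 7th entry): 128.
Term 11 comes from track A (its 8th entry): 256.

128, 256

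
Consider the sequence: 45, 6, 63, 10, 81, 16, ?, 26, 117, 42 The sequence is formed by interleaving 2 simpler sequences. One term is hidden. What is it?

Odd-indexed and even-indexed terms follow separate rules.
Track A: 45, 63, 81, ?, 117. Arithmetic, step +18.
Track B: 6, 10, 16, 26, 42. Fibonacci-style (each term is the sum of the two before it).
Filling track A at index 4 by its rule yields 99.

99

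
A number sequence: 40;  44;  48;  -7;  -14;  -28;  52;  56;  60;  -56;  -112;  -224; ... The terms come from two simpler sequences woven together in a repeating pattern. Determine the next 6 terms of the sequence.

64, 68, 72, -448, -896, -1792

Positions follow the repeating pattern AAABBB; grouping by letter gives 2 tracks.
Track A: 40, 44, 48, 52, 56, 60 — arithmetic, step +4.
Track B: -7, -14, -28, -56, -112, -224 — geometric with ratio 2.
Term 13 comes from track A (its 7th entry): 64.
The 14th slot belongs to track A; its 8th term is 68.
Term 15 comes from track A (its 9th entry): 72.
Term 16 comes from track B (its 7th entry): -448.
The 17th slot belongs to track B; its 8th term is -896.
Position 18 falls in track B as its term 9, giving -1792.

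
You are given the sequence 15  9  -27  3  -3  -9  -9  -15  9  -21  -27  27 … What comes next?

Reading positions in blocks of 3 reveals the pattern AAB — 2 tracks woven together.
Track A: 15, 9, 3, -3, -9, -15, -21, -27 — arithmetic, step −6.
Track B: -27, -9, 9, 27 — linear: a_n = -45 + 18·n.
Position 13 → track A, term 9 = -33.

-33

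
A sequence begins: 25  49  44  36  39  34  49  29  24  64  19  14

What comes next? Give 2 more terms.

81, 9

The slot pattern repeats as ABB (period 3), so there are 2 interleaved tracks.
Stream A: 25, 36, 49, 64 — perfect squares starting at 5².
Stream B: 49, 44, 39, 34, 29, 24, 19, 14 — arithmetic, step −5.
The 13th slot belongs to stream A; its 5th term is 81.
The 14th slot belongs to stream B; its 9th term is 9.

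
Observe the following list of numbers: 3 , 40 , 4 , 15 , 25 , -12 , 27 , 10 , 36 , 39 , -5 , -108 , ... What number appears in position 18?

Split by position mod 3: positions 1, 4, 7, … form one track, and each other residue class forms its own.
Track A is 3, 15, 27, 39, which is arithmetic with common difference +12.
Track B is 40, 25, 10, -5, which is arithmetic, step −15.
Track C is 4, -12, 36, -108, which is multiplying by -3 each time.
Position 18 → track C, term 6 = -972.

-972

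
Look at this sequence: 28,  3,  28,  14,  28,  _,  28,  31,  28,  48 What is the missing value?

The terms cycle through 2 interleaved subsequences.
Subsequence A: 28, 28, 28, 28, 28. Constant 28.
Subsequence B: 3, 14, ?, 31, 48. A Fibonacci-like recurrence a_n = a_{n-1} + a_{n-2}.
The gap is subsequence B's term 3; the rule gives 17.

17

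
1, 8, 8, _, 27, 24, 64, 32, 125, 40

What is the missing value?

Taking every 2nd term gives 2 separate tracks.
Stream A: 1, 8, 27, 64, 125 (consecutive cubes n³ from n = 1).
Stream B: 8, ?, 24, 32, 40 (linear: a_n = 8·n).
The gap is stream B's term 2; the rule gives 16.

16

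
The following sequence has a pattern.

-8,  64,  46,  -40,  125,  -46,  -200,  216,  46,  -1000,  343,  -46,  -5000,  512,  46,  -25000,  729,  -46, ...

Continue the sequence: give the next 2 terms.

-125000, 1000

Split by position mod 3: positions 1, 4, 7, … form one track, and each other residue class forms its own.
Subsequence A: -8, -40, -200, -1000, -5000, -25000. Geometric, ×5 each step.
Subsequence B: 64, 125, 216, 343, 512, 729. The cubes 4³, 5³, 6³, ….
Subsequence C: 46, -46, 46, -46, 46, -46. The oscillation 46·(−1)^(n+1).
Position 19 falls in subsequence A as its term 7, giving -125000.
The 20th slot belongs to subsequence B; its 7th term is 1000.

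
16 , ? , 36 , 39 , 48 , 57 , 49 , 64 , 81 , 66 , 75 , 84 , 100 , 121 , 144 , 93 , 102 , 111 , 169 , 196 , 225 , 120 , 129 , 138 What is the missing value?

Reading positions in blocks of 6 reveals the pattern AAABBB — 2 tracks woven together.
Track A = 16, ?, 36, 49, 64, 81, 100, 121, 144, 169, 196, 225: perfect squares starting at 4².
Track B = 39, 48, 57, 66, 75, 84, 93, 102, 111, 120, 129, 138: arithmetic, step +9.
So the missing entry in track A is 25.

25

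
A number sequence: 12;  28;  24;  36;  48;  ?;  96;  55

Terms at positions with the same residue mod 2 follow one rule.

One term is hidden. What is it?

Positions 1, 3, 5, … form one subsequence and positions 2, 4, 6, … form another.
Track A is 12, 24, 48, 96, which is a geometric progression (common ratio 2).
Track B is 28, 36, ?, 55, which is the triangular numbers T_7, T_8, ….
Filling track B at index 3 by its rule yields 45.

45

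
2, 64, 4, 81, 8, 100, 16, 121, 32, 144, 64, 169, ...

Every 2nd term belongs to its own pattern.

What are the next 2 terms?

128, 196

Taking every 2nd term gives 2 separate tracks.
Subsequence A: 2, 4, 8, 16, 32, 64 (successive powers of 2).
Subsequence B: 64, 81, 100, 121, 144, 169 (consecutive squares n² from n = 8).
Position 13 falls in subsequence A as its term 7, giving 128.
Position 14 → subsequence B, term 7 = 196.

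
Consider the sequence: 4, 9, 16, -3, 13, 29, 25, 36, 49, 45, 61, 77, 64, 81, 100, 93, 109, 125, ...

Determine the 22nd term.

141

Reading positions in blocks of 6 reveals the pattern AAABBB — 2 tracks woven together.
Track A = 4, 9, 16, 25, 36, 49, 64, 81, 100: the squares 2², 3², 4², ….
Track B = -3, 13, 29, 45, 61, 77, 93, 109, 125: arithmetic, step +16.
Position 22 falls in track B as its term 10, giving 141.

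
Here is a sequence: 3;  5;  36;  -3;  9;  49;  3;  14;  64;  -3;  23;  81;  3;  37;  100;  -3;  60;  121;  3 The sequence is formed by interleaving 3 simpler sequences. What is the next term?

97

The terms cycle through 3 interleaved subsequences.
Track A is 3, -3, 3, -3, 3, -3, 3, which is the oscillation 3·(−1)^(n+1).
Track B is 5, 9, 14, 23, 37, 60, which is a Fibonacci-like recurrence a_n = a_{n-1} + a_{n-2}.
Track C is 36, 49, 64, 81, 100, 121, which is perfect squares starting at 6².
Position 20 → track B, term 7 = 97.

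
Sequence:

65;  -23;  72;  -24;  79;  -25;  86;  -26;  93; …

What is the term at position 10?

-27

Taking every 2nd term gives 2 separate tracks.
Track A: 65, 72, 79, 86, 93 — linear: a_n = 58 + 7·n.
Track B: -23, -24, -25, -26 — subtracting 1 each time.
The 10th slot belongs to track B; its 5th term is -27.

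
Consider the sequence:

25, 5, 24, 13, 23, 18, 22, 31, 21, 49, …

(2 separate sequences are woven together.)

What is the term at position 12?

80

Split by position mod 2 into 2 tracks.
Track A: 25, 24, 23, 22, 21. Arithmetic, step −1.
Track B: 5, 13, 18, 31, 49. Fibonacci-style (each term is the sum of the two before it).
The 12th slot belongs to track B; its 6th term is 80.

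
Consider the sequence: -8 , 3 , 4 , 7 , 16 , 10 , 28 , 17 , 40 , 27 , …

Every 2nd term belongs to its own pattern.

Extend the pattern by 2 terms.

Odd-indexed and even-indexed terms follow separate rules.
Track A = -8, 4, 16, 28, 40: linear: a_n = -20 + 12·n.
Track B = 3, 7, 10, 17, 27: Fibonacci-style (each term is the sum of the two before it).
Position 11 falls in track A as its term 6, giving 52.
Position 12 → track B, term 6 = 44.

52, 44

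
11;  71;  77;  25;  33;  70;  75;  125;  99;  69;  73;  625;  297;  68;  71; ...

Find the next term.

3125

Taking every 4th term gives 4 separate tracks.
Track A: 11, 33, 99, 297 — multiplying by 3 each time.
Track B: 71, 70, 69, 68 — arithmetic with common difference −1.
Track C: 77, 75, 73, 71 — linear: a_n = 79 − 2·n.
Track D: 25, 125, 625 — successive powers of 5.
Position 16 → track D, term 4 = 3125.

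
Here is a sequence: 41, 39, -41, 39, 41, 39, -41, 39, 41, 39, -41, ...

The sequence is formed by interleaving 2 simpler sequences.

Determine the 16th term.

39

Positions 1, 3, 5, … form one subsequence and positions 2, 4, 6, … form another.
Subsequence A: 41, -41, 41, -41, 41, -41. Alternating ±41.
Subsequence B: 39, 39, 39, 39, 39. Constant 39.
Position 16 falls in subsequence B as its term 8, giving 39.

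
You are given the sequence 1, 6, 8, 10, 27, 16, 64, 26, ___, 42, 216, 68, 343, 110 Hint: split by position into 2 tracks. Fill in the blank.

Positions 1, 3, 5, … form one subsequence and positions 2, 4, 6, … form another.
Track A = 1, 8, 27, 64, ?, 216, 343: perfect cubes starting at 1³.
Track B = 6, 10, 16, 26, 42, 68, 110: a Fibonacci-like recurrence a_n = a_{n-1} + a_{n-2}.
Track A's pattern makes the blank 125.

125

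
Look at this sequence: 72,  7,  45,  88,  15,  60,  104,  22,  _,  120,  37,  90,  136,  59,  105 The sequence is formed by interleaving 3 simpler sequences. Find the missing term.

75

Taking every 3rd term gives 3 separate tracks.
Stream A: 72, 88, 104, 120, 136 — arithmetic, step +16.
Stream B: 7, 15, 22, 37, 59 — a Fibonacci-like recurrence a_n = a_{n-1} + a_{n-2}.
Stream C: 45, 60, ?, 90, 105 — adding 15 each time.
The gap is stream C's term 3; the rule gives 75.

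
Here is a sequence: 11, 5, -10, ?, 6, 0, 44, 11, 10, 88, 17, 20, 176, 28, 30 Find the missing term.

22

Taking every 3rd term gives 3 separate tracks.
Stream A: 11, ?, 44, 88, 176 — a geometric progression (common ratio 2).
Stream B: 5, 6, 11, 17, 28 — each term equals the sum of the previous two.
Stream C: -10, 0, 10, 20, 30 — adding 10 each time.
The gap is stream A's term 2; the rule gives 22.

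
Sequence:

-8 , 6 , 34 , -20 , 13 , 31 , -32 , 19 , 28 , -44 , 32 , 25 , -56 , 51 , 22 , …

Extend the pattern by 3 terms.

Read the sequence 3 terms at a time; column i is its own pattern.
Stream A: -8, -20, -32, -44, -56 — arithmetic, step −12.
Stream B: 6, 13, 19, 32, 51 — Fibonacci-style (each term is the sum of the two before it).
Stream C: 34, 31, 28, 25, 22 — arithmetic, step −3.
Position 16 falls in stream A as its term 6, giving -68.
Position 17 → stream B, term 6 = 83.
Position 18 → stream C, term 6 = 19.

-68, 83, 19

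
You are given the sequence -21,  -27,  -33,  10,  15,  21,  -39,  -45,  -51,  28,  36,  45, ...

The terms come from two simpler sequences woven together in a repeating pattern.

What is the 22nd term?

91

The slot pattern repeats as AAABBB (period 6), so there are 2 interleaved tracks.
Track A: -21, -27, -33, -39, -45, -51. Arithmetic, step −6.
Track B: 10, 15, 21, 28, 36, 45. Triangular numbers starting at T_4.
The 22nd slot belongs to track B; its 10th term is 91.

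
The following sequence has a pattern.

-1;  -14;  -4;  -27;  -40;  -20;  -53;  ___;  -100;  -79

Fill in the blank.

-66

Positions follow the repeating pattern AAB; grouping by letter gives 2 tracks.
Track A: -1, -14, -27, -40, -53, ?, -79 (arithmetic, step −13).
Track B: -4, -20, -100 (geometric with ratio 5).
Filling track A at index 6 by its rule yields -66.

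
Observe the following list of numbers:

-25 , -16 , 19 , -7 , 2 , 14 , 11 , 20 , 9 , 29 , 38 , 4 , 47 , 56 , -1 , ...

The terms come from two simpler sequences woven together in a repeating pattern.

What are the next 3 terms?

65, 74, -6

Positions follow the repeating pattern AAB; grouping by letter gives 2 tracks.
Track A = -25, -16, -7, 2, 11, 20, 29, 38, 47, 56: arithmetic with common difference +9.
Track B = 19, 14, 9, 4, -1: linear: a_n = 24 − 5·n.
Term 16 comes from track A (its 11th entry): 65.
Position 17 → track A, term 12 = 74.
Position 18 → track B, term 6 = -6.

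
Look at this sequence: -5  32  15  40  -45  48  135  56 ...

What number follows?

Odd-indexed and even-indexed terms follow separate rules.
Stream A: -5, 15, -45, 135 (geometric, ×-3 each step).
Stream B: 32, 40, 48, 56 (adding 8 each time).
Position 9 falls in stream A as its term 5, giving -405.

-405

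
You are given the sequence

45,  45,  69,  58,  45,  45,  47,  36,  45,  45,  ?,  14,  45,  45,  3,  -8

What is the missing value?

The slot pattern repeats as AABB (period 4), so there are 2 interleaved tracks.
Stream A: 45, 45, 45, 45, 45, 45, 45, 45. Always 45.
Stream B: 69, 58, 47, 36, ?, 14, 3, -8. Linear: a_n = 80 − 11·n.
The gap is stream B's term 5; the rule gives 25.

25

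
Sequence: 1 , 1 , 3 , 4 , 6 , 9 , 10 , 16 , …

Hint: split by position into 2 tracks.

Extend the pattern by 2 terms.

15, 25

The terms cycle through 2 interleaved subsequences.
Track A is 1, 3, 6, 10, which is triangular numbers starting at T_1.
Track B is 1, 4, 9, 16, which is the squares 1², 2², 3², ….
Term 9 comes from track A (its 5th entry): 15.
Term 10 comes from track B (its 5th entry): 25.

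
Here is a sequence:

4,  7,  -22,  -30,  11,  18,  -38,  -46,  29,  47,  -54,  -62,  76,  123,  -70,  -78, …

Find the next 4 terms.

199, 322, -86, -94

Positions follow the repeating pattern AABB; grouping by letter gives 2 tracks.
Subsequence A: 4, 7, 11, 18, 29, 47, 76, 123 (Fibonacci-style (each term is the sum of the two before it)).
Subsequence B: -22, -30, -38, -46, -54, -62, -70, -78 (arithmetic with common difference −8).
Position 17 → subsequence A, term 9 = 199.
Position 18 falls in subsequence A as its term 10, giving 322.
Position 19 → subsequence B, term 9 = -86.
Position 20 falls in subsequence B as its term 10, giving -94.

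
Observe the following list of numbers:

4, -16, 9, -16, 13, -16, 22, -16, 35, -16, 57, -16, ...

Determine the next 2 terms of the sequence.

Positions 1, 3, 5, … form one subsequence and positions 2, 4, 6, … form another.
Track A: 4, 9, 13, 22, 35, 57 — each term equals the sum of the previous two.
Track B: -16, -16, -16, -16, -16, -16 — always -16.
Position 13 falls in track A as its term 7, giving 92.
Term 14 comes from track B (its 7th entry): -16.

92, -16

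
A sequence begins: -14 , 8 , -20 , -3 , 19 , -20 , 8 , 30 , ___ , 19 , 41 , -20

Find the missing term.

Split by position mod 3 into 3 tracks.
Track A = -14, -3, 8, 19: linear: a_n = -25 + 11·n.
Track B = 8, 19, 30, 41: adding 11 each time.
Track C = -20, -20, ?, -20: the constant sequence -20.
Filling track C at index 3 by its rule yields -20.

-20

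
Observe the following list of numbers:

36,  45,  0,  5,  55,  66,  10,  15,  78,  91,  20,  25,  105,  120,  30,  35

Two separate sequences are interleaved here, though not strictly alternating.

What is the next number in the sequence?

136

The slot pattern repeats as AABB (period 4), so there are 2 interleaved tracks.
Track A is 36, 45, 55, 66, 78, 91, 105, 120, which is triangular numbers starting at T_8.
Track B is 0, 5, 10, 15, 20, 25, 30, 35, which is linear: a_n = -5 + 5·n.
The 17th slot belongs to track A; its 9th term is 136.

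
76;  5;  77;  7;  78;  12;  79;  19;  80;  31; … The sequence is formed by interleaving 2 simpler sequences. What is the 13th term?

82

Odd-indexed and even-indexed terms follow separate rules.
Stream A: 76, 77, 78, 79, 80. Adding 1 each time.
Stream B: 5, 7, 12, 19, 31. Fibonacci-style (each term is the sum of the two before it).
Position 13 → stream A, term 7 = 82.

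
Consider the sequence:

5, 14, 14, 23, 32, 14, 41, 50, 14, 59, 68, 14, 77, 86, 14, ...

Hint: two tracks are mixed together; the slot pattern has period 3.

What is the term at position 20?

Reading positions in blocks of 3 reveals the pattern AAB — 2 tracks woven together.
Stream A is 5, 14, 23, 32, 41, 50, 59, 68, 77, 86, which is arithmetic, step +9.
Stream B is 14, 14, 14, 14, 14, which is always 14.
Position 20 falls in stream A as its term 14, giving 122.

122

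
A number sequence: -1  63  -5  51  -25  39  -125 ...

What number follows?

Taking every 2nd term gives 2 separate tracks.
Track A = -1, -5, -25, -125: multiplying by 5 each time.
Track B = 63, 51, 39: arithmetic with common difference −12.
The 8th slot belongs to track B; its 4th term is 27.

27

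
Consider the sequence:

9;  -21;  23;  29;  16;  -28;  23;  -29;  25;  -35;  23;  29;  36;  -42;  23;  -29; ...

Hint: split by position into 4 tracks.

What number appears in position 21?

Split by position mod 4 into 4 tracks.
Track A is 9, 16, 25, 36, which is the squares 3², 4², 5², ….
Track B is -21, -28, -35, -42, which is arithmetic with common difference −7.
Track C is 23, 23, 23, 23, which is the constant sequence 23.
Track D is 29, -29, 29, -29, which is oscillating between 29 and -29.
Position 21 → track A, term 6 = 64.

64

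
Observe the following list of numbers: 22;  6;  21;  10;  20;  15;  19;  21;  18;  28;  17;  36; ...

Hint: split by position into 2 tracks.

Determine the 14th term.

The terms cycle through 2 interleaved subsequences.
Subsequence A: 22, 21, 20, 19, 18, 17 (linear: a_n = 23 − n).
Subsequence B: 6, 10, 15, 21, 28, 36 (the triangular numbers T_3, T_4, …).
The 14th slot belongs to subsequence B; its 7th term is 45.

45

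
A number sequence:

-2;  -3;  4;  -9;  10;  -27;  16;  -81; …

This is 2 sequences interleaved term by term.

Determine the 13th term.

34

Positions 1, 3, 5, … form one subsequence and positions 2, 4, 6, … form another.
Subsequence A = -2, 4, 10, 16: arithmetic with common difference +6.
Subsequence B = -3, -9, -27, -81: geometric, ×3 each step.
Position 13 falls in subsequence A as its term 7, giving 34.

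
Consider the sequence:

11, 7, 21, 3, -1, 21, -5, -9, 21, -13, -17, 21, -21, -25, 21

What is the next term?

Reading positions in blocks of 3 reveals the pattern AAB — 2 tracks woven together.
Track A: 11, 7, 3, -1, -5, -9, -13, -17, -21, -25 (arithmetic, step −4).
Track B: 21, 21, 21, 21, 21 (always 21).
The 16th slot belongs to track A; its 11th term is -29.

-29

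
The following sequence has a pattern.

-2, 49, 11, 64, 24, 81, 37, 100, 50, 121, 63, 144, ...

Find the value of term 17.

The terms cycle through 2 interleaved subsequences.
Track A: -2, 11, 24, 37, 50, 63. Arithmetic, step +13.
Track B: 49, 64, 81, 100, 121, 144. Consecutive squares n² from n = 7.
Position 17 → track A, term 9 = 102.

102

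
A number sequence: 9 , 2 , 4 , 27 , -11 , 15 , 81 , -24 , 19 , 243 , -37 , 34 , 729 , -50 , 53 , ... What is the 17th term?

-63

Taking every 3rd term gives 3 separate tracks.
Track A = 9, 27, 81, 243, 729: successive powers of 3.
Track B = 2, -11, -24, -37, -50: linear: a_n = 15 − 13·n.
Track C = 4, 15, 19, 34, 53: Fibonacci-style (each term is the sum of the two before it).
Position 17 → track B, term 6 = -63.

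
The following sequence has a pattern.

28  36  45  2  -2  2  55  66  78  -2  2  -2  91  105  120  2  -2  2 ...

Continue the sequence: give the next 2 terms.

Positions follow the repeating pattern AAABBB; grouping by letter gives 2 tracks.
Track A: 28, 36, 45, 55, 66, 78, 91, 105, 120. Triangular numbers n(n+1)/2 for n = 7, 8, ….
Track B: 2, -2, 2, -2, 2, -2, 2, -2, 2. Oscillating between 2 and -2.
The 19th slot belongs to track A; its 10th term is 136.
Position 20 → track A, term 11 = 153.

136, 153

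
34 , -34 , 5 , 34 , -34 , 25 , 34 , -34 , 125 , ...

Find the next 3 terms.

34, -34, 625

Reading positions in blocks of 3 reveals the pattern AAB — 2 tracks woven together.
Track A is 34, -34, 34, -34, 34, -34, which is the oscillation 34·(−1)^(n+1).
Track B is 5, 25, 125, which is powers of 5.
Term 10 comes from track A (its 7th entry): 34.
Term 11 comes from track A (its 8th entry): -34.
Position 12 falls in track B as its term 4, giving 625.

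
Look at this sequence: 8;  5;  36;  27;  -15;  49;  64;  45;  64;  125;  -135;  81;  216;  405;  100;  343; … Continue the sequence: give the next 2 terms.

-1215, 121

Split by position mod 3: positions 1, 4, 7, … form one track, and each other residue class forms its own.
Subsequence A: 8, 27, 64, 125, 216, 343 (consecutive cubes n³ from n = 2).
Subsequence B: 5, -15, 45, -135, 405 (geometric, ×-3 each step).
Subsequence C: 36, 49, 64, 81, 100 (consecutive squares n² from n = 6).
Position 17 falls in subsequence B as its term 6, giving -1215.
The 18th slot belongs to subsequence C; its 6th term is 121.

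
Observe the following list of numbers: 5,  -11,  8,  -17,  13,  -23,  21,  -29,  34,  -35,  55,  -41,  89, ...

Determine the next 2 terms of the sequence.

-47, 144

Positions 1, 3, 5, … form one subsequence and positions 2, 4, 6, … form another.
Subsequence A = 5, 8, 13, 21, 34, 55, 89: each term equals the sum of the previous two.
Subsequence B = -11, -17, -23, -29, -35, -41: subtracting 6 each time.
Term 14 comes from subsequence B (its 7th entry): -47.
Position 15 falls in subsequence A as its term 8, giving 144.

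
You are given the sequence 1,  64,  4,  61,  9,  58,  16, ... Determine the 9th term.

25

Positions 1, 3, 5, … form one subsequence and positions 2, 4, 6, … form another.
Subsequence A: 1, 4, 9, 16. The squares 1², 2², 3², ….
Subsequence B: 64, 61, 58. Arithmetic, step −3.
The 9th slot belongs to subsequence A; its 5th term is 25.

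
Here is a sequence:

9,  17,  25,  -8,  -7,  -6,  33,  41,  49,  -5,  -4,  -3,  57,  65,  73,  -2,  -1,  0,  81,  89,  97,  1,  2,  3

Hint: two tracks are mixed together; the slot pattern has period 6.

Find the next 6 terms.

Reading positions in blocks of 6 reveals the pattern AAABBB — 2 tracks woven together.
Track A: 9, 17, 25, 33, 41, 49, 57, 65, 73, 81, 89, 97 — linear: a_n = 1 + 8·n.
Track B: -8, -7, -6, -5, -4, -3, -2, -1, 0, 1, 2, 3 — arithmetic with common difference +1.
Term 25 comes from track A (its 13th entry): 105.
Position 26 → track A, term 14 = 113.
Term 27 comes from track A (its 15th entry): 121.
The 28th slot belongs to track B; its 13th term is 4.
Position 29 falls in track B as its term 14, giving 5.
Term 30 comes from track B (its 15th entry): 6.

105, 113, 121, 4, 5, 6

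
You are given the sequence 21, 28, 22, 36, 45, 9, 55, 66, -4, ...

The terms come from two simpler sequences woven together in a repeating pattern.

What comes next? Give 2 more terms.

Positions follow the repeating pattern AAB; grouping by letter gives 2 tracks.
Track A: 21, 28, 36, 45, 55, 66 — triangular numbers starting at T_6.
Track B: 22, 9, -4 — linear: a_n = 35 − 13·n.
Position 10 → track A, term 7 = 78.
Term 11 comes from track A (its 8th entry): 91.

78, 91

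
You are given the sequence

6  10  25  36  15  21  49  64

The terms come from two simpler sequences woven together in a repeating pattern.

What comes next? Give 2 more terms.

Reading positions in blocks of 4 reveals the pattern AABB — 2 tracks woven together.
Track A: 6, 10, 15, 21. Triangular numbers starting at T_3.
Track B: 25, 36, 49, 64. Consecutive squares n² from n = 5.
Position 9 falls in track A as its term 5, giving 28.
Position 10 falls in track A as its term 6, giving 36.

28, 36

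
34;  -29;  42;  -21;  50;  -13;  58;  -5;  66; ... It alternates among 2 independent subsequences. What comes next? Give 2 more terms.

Positions 1, 3, 5, … form one subsequence and positions 2, 4, 6, … form another.
Subsequence A: 34, 42, 50, 58, 66 — linear: a_n = 26 + 8·n.
Subsequence B: -29, -21, -13, -5 — arithmetic with common difference +8.
Position 10 → subsequence B, term 5 = 3.
The 11th slot belongs to subsequence A; its 6th term is 74.

3, 74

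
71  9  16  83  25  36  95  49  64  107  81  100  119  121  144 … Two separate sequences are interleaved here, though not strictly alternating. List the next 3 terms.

131, 169, 196

The slot pattern repeats as ABB (period 3), so there are 2 interleaved tracks.
Subsequence A: 71, 83, 95, 107, 119 — adding 12 each time.
Subsequence B: 9, 16, 25, 36, 49, 64, 81, 100, 121, 144 — the squares 3², 4², 5², ….
The 16th slot belongs to subsequence A; its 6th term is 131.
Term 17 comes from subsequence B (its 11th entry): 169.
Position 18 → subsequence B, term 12 = 196.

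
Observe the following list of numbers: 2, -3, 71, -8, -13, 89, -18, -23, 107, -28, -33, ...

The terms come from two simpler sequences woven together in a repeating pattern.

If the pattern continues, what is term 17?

Reading positions in blocks of 3 reveals the pattern AAB — 2 tracks woven together.
Subsequence A: 2, -3, -8, -13, -18, -23, -28, -33 — arithmetic with common difference −5.
Subsequence B: 71, 89, 107 — adding 18 each time.
Position 17 falls in subsequence A as its term 12, giving -53.

-53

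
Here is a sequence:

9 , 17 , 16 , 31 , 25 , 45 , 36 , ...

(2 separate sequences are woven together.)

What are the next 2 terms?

59, 49

The terms cycle through 2 interleaved subsequences.
Stream A: 9, 16, 25, 36 (perfect squares starting at 3²).
Stream B: 17, 31, 45 (linear: a_n = 3 + 14·n).
Position 8 → stream B, term 4 = 59.
Position 9 falls in stream A as its term 5, giving 49.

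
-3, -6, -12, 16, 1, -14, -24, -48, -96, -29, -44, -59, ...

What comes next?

-192

The slot pattern repeats as AAABBB (period 6), so there are 2 interleaved tracks.
Track A: -3, -6, -12, -24, -48, -96. Multiplying by 2 each time.
Track B: 16, 1, -14, -29, -44, -59. Linear: a_n = 31 − 15·n.
Position 13 falls in track A as its term 7, giving -192.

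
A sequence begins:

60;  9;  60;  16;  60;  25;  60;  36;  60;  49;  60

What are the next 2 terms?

Taking every 2nd term gives 2 separate tracks.
Track A: 60, 60, 60, 60, 60, 60. Always 60.
Track B: 9, 16, 25, 36, 49. Consecutive squares n² from n = 3.
Position 12 → track B, term 6 = 64.
Position 13 falls in track A as its term 7, giving 60.

64, 60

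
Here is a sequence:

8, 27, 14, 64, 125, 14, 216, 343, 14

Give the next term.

The slot pattern repeats as AAB (period 3), so there are 2 interleaved tracks.
Stream A: 8, 27, 64, 125, 216, 343 — perfect cubes starting at 2³.
Stream B: 14, 14, 14 — always 14.
Position 10 falls in stream A as its term 7, giving 512.

512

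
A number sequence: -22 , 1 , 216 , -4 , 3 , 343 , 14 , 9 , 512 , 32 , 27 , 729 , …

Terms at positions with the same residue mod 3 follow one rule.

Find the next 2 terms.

50, 81

Read the sequence 3 terms at a time; column i is its own pattern.
Stream A is -22, -4, 14, 32, which is arithmetic with common difference +18.
Stream B is 1, 3, 9, 27, which is powers of 3.
Stream C is 216, 343, 512, 729, which is the cubes 6³, 7³, 8³, ….
Position 13 → stream A, term 5 = 50.
Position 14 → stream B, term 5 = 81.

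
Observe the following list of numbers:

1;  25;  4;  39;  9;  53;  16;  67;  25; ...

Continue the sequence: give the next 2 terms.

81, 36

Positions 1, 3, 5, … form one subsequence and positions 2, 4, 6, … form another.
Track A: 1, 4, 9, 16, 25 (consecutive squares n² from n = 1).
Track B: 25, 39, 53, 67 (linear: a_n = 11 + 14·n).
Position 10 falls in track B as its term 5, giving 81.
The 11th slot belongs to track A; its 6th term is 36.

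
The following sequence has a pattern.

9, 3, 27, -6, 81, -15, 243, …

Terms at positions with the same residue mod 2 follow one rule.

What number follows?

Taking every 2nd term gives 2 separate tracks.
Track A: 9, 27, 81, 243 — multiplying by 3 each time.
Track B: 3, -6, -15 — subtracting 9 each time.
Position 8 → track B, term 4 = -24.

-24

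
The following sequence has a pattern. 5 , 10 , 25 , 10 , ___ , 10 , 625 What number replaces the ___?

Odd-indexed and even-indexed terms follow separate rules.
Track A: 5, 25, ?, 625 — powers of 5.
Track B: 10, 10, 10 — always 10.
Filling track A at index 3 by its rule yields 125.

125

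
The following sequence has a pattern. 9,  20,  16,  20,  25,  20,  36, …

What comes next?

Odd-indexed and even-indexed terms follow separate rules.
Track A: 9, 16, 25, 36 — consecutive squares n² from n = 3.
Track B: 20, 20, 20 — constant 20.
Term 8 comes from track B (its 4th entry): 20.

20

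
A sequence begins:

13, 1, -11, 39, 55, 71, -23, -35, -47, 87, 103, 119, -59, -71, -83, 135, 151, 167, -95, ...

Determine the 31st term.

-167

Reading positions in blocks of 6 reveals the pattern AAABBB — 2 tracks woven together.
Stream A = 13, 1, -11, -23, -35, -47, -59, -71, -83, -95: linear: a_n = 25 − 12·n.
Stream B = 39, 55, 71, 87, 103, 119, 135, 151, 167: arithmetic with common difference +16.
Position 31 falls in stream A as its term 16, giving -167.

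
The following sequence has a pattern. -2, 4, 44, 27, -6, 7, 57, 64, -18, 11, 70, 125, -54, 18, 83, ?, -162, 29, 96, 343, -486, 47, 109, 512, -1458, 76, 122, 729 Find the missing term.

216

The terms cycle through 4 interleaved subsequences.
Stream A: -2, -6, -18, -54, -162, -486, -1458 — geometric, ×3 each step.
Stream B: 4, 7, 11, 18, 29, 47, 76 — each term equals the sum of the previous two.
Stream C: 44, 57, 70, 83, 96, 109, 122 — arithmetic, step +13.
Stream D: 27, 64, 125, ?, 343, 512, 729 — the cubes 3³, 4³, 5³, ….
Filling stream D at index 4 by its rule yields 216.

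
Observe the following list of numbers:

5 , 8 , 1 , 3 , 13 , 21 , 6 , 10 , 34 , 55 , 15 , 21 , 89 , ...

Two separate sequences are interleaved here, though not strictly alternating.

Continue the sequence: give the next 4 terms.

The slot pattern repeats as AABB (period 4), so there are 2 interleaved tracks.
Track A: 5, 8, 13, 21, 34, 55, 89. Each term equals the sum of the previous two.
Track B: 1, 3, 6, 10, 15, 21. Triangular numbers n(n+1)/2 for n = 1, 2, ….
Position 14 falls in track A as its term 8, giving 144.
Position 15 → track B, term 7 = 28.
Term 16 comes from track B (its 8th entry): 36.
Position 17 falls in track A as its term 9, giving 233.

144, 28, 36, 233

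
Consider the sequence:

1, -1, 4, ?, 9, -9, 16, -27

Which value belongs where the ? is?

-3

The terms cycle through 2 interleaved subsequences.
Track A = 1, 4, 9, 16: consecutive squares n² from n = 1.
Track B = -1, ?, -9, -27: a geometric progression (common ratio 3).
The gap is track B's term 2; the rule gives -3.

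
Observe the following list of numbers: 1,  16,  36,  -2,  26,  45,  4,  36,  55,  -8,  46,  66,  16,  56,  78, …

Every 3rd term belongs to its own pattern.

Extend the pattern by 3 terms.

Split by position mod 3 into 3 tracks.
Track A is 1, -2, 4, -8, 16, which is a geometric progression (common ratio -2).
Track B is 16, 26, 36, 46, 56, which is arithmetic with common difference +10.
Track C is 36, 45, 55, 66, 78, which is triangular numbers n(n+1)/2 for n = 8, 9, ….
Position 16 → track A, term 6 = -32.
Position 17 falls in track B as its term 6, giving 66.
Position 18 falls in track C as its term 6, giving 91.

-32, 66, 91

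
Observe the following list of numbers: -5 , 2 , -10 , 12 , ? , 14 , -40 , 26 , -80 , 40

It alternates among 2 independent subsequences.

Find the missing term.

Split by position mod 2 into 2 tracks.
Track A: -5, -10, ?, -40, -80 — multiplying by 2 each time.
Track B: 2, 12, 14, 26, 40 — a Fibonacci-like recurrence a_n = a_{n-1} + a_{n-2}.
Filling track A at index 3 by its rule yields -20.

-20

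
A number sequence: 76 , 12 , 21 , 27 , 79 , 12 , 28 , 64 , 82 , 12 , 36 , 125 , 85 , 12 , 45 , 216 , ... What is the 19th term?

55

Taking every 4th term gives 4 separate tracks.
Stream A is 76, 79, 82, 85, which is arithmetic with common difference +3.
Stream B is 12, 12, 12, 12, which is always 12.
Stream C is 21, 28, 36, 45, which is triangular numbers n(n+1)/2 for n = 6, 7, ….
Stream D is 27, 64, 125, 216, which is the cubes 3³, 4³, 5³, ….
Position 19 falls in stream C as its term 5, giving 55.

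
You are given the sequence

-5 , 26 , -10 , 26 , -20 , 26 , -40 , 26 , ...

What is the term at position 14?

26

The terms cycle through 2 interleaved subsequences.
Track A: -5, -10, -20, -40 — a geometric progression (common ratio 2).
Track B: 26, 26, 26, 26 — always 26.
Position 14 → track B, term 7 = 26.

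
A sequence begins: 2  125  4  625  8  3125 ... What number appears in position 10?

78125

Taking every 2nd term gives 2 separate tracks.
Track A: 2, 4, 8 — multiplying by 2 each time.
Track B: 125, 625, 3125 — powers 5^3, 5^4, 5^5, ….
The 10th slot belongs to track B; its 5th term is 78125.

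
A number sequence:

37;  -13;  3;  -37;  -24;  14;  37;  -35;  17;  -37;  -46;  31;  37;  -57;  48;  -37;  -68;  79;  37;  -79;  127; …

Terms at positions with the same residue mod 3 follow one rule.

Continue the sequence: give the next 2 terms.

-37, -90

The terms cycle through 3 interleaved subsequences.
Track A = 37, -37, 37, -37, 37, -37, 37: alternating ±37.
Track B = -13, -24, -35, -46, -57, -68, -79: linear: a_n = -2 − 11·n.
Track C = 3, 14, 17, 31, 48, 79, 127: a Fibonacci-like recurrence a_n = a_{n-1} + a_{n-2}.
The 22nd slot belongs to track A; its 8th term is -37.
Term 23 comes from track B (its 8th entry): -90.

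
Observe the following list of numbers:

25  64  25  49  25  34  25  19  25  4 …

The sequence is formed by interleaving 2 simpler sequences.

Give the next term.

25

Positions 1, 3, 5, … form one subsequence and positions 2, 4, 6, … form another.
Track A: 25, 25, 25, 25, 25 — constant 25.
Track B: 64, 49, 34, 19, 4 — subtracting 15 each time.
Position 11 falls in track A as its term 6, giving 25.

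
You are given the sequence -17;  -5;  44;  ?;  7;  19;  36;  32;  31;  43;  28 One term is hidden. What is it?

Positions follow the repeating pattern AABB; grouping by letter gives 2 tracks.
Subsequence A: -17, -5, 7, 19, 31, 43 — linear: a_n = -29 + 12·n.
Subsequence B: 44, ?, 36, 32, 28 — arithmetic, step −4.
So the missing entry in subsequence B is 40.

40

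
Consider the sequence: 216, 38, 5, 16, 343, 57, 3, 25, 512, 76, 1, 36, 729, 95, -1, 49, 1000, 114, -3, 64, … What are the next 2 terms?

Split by position mod 4: positions 1, 5, 9, … form one track, and each other residue class forms its own.
Stream A = 216, 343, 512, 729, 1000: consecutive cubes n³ from n = 6.
Stream B = 38, 57, 76, 95, 114: linear: a_n = 19 + 19·n.
Stream C = 5, 3, 1, -1, -3: arithmetic with common difference −2.
Stream D = 16, 25, 36, 49, 64: the squares 4², 5², 6², ….
The 21st slot belongs to stream A; its 6th term is 1331.
The 22nd slot belongs to stream B; its 6th term is 133.

1331, 133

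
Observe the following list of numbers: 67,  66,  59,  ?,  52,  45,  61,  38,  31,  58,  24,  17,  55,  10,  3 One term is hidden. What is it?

The slot pattern repeats as ABB (period 3), so there are 2 interleaved tracks.
Stream A is 67, ?, 61, 58, 55, which is subtracting 3 each time.
Stream B is 66, 59, 52, 45, 38, 31, 24, 17, 10, 3, which is arithmetic with common difference −7.
Stream A's pattern makes the blank 64.

64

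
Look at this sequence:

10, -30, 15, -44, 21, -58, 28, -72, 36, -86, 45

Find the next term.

-100

The terms cycle through 2 interleaved subsequences.
Stream A: 10, 15, 21, 28, 36, 45 (the triangular numbers T_4, T_5, …).
Stream B: -30, -44, -58, -72, -86 (arithmetic, step −14).
Position 12 falls in stream B as its term 6, giving -100.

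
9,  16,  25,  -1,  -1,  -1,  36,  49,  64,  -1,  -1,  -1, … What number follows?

81

Positions follow the repeating pattern AAABBB; grouping by letter gives 2 tracks.
Track A = 9, 16, 25, 36, 49, 64: perfect squares starting at 3².
Track B = -1, -1, -1, -1, -1, -1: constant -1.
The 13th slot belongs to track A; its 7th term is 81.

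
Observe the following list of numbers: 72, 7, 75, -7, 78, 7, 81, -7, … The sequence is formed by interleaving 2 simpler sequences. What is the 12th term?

-7

Split by position mod 2 into 2 tracks.
Subsequence A is 72, 75, 78, 81, which is arithmetic with common difference +3.
Subsequence B is 7, -7, 7, -7, which is alternating ±7.
The 12th slot belongs to subsequence B; its 6th term is -7.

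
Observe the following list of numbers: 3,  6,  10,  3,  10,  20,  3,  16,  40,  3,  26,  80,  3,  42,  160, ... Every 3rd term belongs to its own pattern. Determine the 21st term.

The terms cycle through 3 interleaved subsequences.
Track A is 3, 3, 3, 3, 3, which is always 3.
Track B is 6, 10, 16, 26, 42, which is Fibonacci-style (each term is the sum of the two before it).
Track C is 10, 20, 40, 80, 160, which is multiplying by 2 each time.
The 21st slot belongs to track C; its 7th term is 640.

640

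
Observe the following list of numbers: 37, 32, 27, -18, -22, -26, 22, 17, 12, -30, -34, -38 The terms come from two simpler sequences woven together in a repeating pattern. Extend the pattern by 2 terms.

Reading positions in blocks of 6 reveals the pattern AAABBB — 2 tracks woven together.
Track A: 37, 32, 27, 22, 17, 12. Linear: a_n = 42 − 5·n.
Track B: -18, -22, -26, -30, -34, -38. Subtracting 4 each time.
Term 13 comes from track A (its 7th entry): 7.
Position 14 → track A, term 8 = 2.

7, 2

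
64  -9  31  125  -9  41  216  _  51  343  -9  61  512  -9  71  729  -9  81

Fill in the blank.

Taking every 3rd term gives 3 separate tracks.
Subsequence A: 64, 125, 216, 343, 512, 729. Consecutive cubes n³ from n = 4.
Subsequence B: -9, -9, ?, -9, -9, -9. The constant sequence -9.
Subsequence C: 31, 41, 51, 61, 71, 81. Arithmetic, step +10.
The gap is subsequence B's term 3; the rule gives -9.

-9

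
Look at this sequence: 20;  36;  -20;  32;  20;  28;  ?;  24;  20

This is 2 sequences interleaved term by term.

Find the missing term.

-20

Positions 1, 3, 5, … form one subsequence and positions 2, 4, 6, … form another.
Track A: 20, -20, 20, ?, 20. The oscillation 20·(−1)^(n+1).
Track B: 36, 32, 28, 24. Arithmetic with common difference −4.
Filling track A at index 4 by its rule yields -20.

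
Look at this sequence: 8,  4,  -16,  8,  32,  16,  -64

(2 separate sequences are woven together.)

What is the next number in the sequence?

32

Positions 1, 3, 5, … form one subsequence and positions 2, 4, 6, … form another.
Subsequence A: 8, -16, 32, -64 — geometric, ×-2 each step.
Subsequence B: 4, 8, 16 — successive powers of 2.
Position 8 → subsequence B, term 4 = 32.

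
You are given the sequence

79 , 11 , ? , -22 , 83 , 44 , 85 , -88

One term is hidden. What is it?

Split by position mod 2 into 2 tracks.
Subsequence A is 79, ?, 83, 85, which is adding 2 each time.
Subsequence B is 11, -22, 44, -88, which is multiplying by -2 each time.
The gap is subsequence A's term 2; the rule gives 81.

81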